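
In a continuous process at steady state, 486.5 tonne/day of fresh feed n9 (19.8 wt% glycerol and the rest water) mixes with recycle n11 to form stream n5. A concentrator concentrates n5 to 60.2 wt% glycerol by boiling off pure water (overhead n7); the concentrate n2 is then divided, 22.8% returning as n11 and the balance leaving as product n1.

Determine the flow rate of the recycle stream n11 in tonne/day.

Overall glycerol balance (none leaves overhead): glycerol in fresh feed = glycerol in product, i.e. 486.5×0.198 = (1−0.228)·n2·0.602.
n2 = 96.327/(0.602×0.772) = 207.27 tonne/day.
Recycle n11 = 0.228×207.27 = 47.257 tonne/day.

47.26 tonne/day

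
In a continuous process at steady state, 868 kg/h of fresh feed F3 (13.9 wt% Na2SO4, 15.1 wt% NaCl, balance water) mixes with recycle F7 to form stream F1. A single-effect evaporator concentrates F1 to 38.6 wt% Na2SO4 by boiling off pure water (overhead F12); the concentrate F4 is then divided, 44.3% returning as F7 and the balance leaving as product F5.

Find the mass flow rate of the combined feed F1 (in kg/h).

Overall Na2SO4 balance (none leaves overhead): Na2SO4 in fresh feed = Na2SO4 in product, i.e. 868×0.139 = (1−0.443)·F4·0.386.
F4 = 120.65/(0.386×0.557) = 561.17 kg/h.
Recycle F7 = 0.443×561.17 = 248.6 kg/h.
Combined feed F1 = 868 + 248.6 = 1116.6 kg/h.

1117 kg/h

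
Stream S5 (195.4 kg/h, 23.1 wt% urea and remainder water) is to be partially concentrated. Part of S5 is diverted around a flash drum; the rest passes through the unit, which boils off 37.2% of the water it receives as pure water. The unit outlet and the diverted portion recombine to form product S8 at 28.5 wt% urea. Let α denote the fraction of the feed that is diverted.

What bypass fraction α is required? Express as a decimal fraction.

0.338

All 195.4×0.231 = 45.137 kg/h of urea reaches S8, so S8 = 45.137/0.285 = 158.38 kg/h and vapour = 37.023 kg/h.
The evaporator receives (1−α)·195.4 of feed at 0.769 water and removes 0.372 of that water:
0.372×0.769×(1−α)×195.4 = 37.023
(1−α) = 37.023/55.898 = 0.6623;  α = 0.3377.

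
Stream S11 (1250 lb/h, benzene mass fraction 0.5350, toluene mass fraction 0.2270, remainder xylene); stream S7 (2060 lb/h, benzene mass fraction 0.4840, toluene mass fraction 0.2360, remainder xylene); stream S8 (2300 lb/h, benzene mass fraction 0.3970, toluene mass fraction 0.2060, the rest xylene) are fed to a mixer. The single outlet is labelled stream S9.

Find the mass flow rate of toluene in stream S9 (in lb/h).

1244 lb/h

toluene out = toluene in = 1250×0.227 + 2060×0.236 + 2300×0.206 = 1243.7 lb/h.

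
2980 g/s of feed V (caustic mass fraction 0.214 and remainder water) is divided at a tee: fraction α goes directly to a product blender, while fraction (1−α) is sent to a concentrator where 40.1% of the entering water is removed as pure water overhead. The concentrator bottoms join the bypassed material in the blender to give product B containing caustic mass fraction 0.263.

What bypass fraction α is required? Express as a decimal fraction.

0.409

All 2980×0.214 = 637.72 g/s of caustic reaches B, so B = 637.72/0.263 = 2424.8 g/s and vapour = 555.21 g/s.
The evaporator receives (1−α)·2980 of feed at 0.786 water and removes 0.401 of that water:
0.401×0.786×(1−α)×2980 = 555.21
(1−α) = 555.21/939.25 = 0.5911;  α = 0.4089.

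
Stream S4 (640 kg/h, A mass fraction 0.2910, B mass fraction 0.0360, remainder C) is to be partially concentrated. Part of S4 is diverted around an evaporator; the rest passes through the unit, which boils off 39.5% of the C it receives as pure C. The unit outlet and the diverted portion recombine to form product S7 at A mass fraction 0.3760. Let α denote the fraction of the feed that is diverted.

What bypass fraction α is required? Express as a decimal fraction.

All 640×0.291 = 186.24 kg/h of A reaches S7, so S7 = 186.24/0.376 = 495.32 kg/h and vapour = 144.68 kg/h.
The evaporator receives (1−α)·640 of feed at 0.673 C and removes 0.395 of that C:
0.395×0.673×(1−α)×640 = 144.68
(1−α) = 144.68/170.13 = 0.8504;  α = 0.1496.

0.150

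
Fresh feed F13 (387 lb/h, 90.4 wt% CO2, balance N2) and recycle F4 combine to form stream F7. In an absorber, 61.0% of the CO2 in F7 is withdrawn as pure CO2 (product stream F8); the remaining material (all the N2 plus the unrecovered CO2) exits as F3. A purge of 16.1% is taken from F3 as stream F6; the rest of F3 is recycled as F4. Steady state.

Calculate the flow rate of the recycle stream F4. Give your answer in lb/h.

363.8 lb/h

N2 enters only via F13 and leaves only via the purge: 387×0.096 = 0.161×(N2 in F3), and the absorber passes all N2, so N2 in F7 = N2 in F3 = 230.76 lb/h.
CO2 in F7: m_A = 387×0.904 + (1−0.161)·(1−0.610)·m_A, so m_A = 349.85/0.6728 = 520 lb/h.
F3 = (1−0.610)×520 + 230.76 = 433.56 lb/h.
Recycle F4 = (1−0.161)×433.56 = 363.75 lb/h.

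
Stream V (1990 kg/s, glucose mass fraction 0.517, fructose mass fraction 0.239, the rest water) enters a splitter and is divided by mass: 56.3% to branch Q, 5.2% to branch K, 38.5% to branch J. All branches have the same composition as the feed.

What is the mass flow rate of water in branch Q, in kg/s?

Branch Q total = 0.563×1990 = 1120.4 kg/s.
water in Q = 0.244×1120.4 = 273.37 kg/s.

273.4 kg/s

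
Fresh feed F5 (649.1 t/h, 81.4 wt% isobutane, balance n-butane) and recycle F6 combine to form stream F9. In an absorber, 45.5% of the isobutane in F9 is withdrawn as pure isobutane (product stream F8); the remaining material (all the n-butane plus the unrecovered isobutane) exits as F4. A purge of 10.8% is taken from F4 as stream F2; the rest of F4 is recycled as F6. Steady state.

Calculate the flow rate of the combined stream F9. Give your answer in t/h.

2146 t/h

n-butane enters only via F5 and leaves only via the purge: 649.1×0.186 = 0.108×(n-butane in F4), and the absorber passes all n-butane, so n-butane in F9 = n-butane in F4 = 1117.9 t/h.
isobutane in F9: m_A = 649.1×0.814 + (1−0.108)·(1−0.455)·m_A, so m_A = 528.37/0.5139 = 1028.2 t/h.
F9 = 1028.2 + 1117.9 = 2146.1 t/h.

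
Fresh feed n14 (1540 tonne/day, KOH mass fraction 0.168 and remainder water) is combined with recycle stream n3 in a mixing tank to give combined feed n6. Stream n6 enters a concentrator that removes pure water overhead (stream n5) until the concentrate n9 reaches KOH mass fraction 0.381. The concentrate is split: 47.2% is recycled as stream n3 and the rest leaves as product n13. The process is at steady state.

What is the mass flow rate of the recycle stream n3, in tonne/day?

Overall KOH balance (none leaves overhead): KOH in fresh feed = KOH in product, i.e. 1540×0.168 = (1−0.472)·n9·0.381.
n9 = 258.72/(0.381×0.528) = 1286.1 tonne/day.
Recycle n3 = 0.472×1286.1 = 607.03 tonne/day.

607 tonne/day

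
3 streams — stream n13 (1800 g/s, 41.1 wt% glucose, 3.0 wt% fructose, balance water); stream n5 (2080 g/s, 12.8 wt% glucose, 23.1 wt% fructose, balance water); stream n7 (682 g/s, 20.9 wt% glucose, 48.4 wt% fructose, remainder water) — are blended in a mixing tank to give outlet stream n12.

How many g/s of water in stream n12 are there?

2549 g/s

water out = water in = 1800×0.559 + 2080×0.641 + 682×0.307 = 2548.9 g/s.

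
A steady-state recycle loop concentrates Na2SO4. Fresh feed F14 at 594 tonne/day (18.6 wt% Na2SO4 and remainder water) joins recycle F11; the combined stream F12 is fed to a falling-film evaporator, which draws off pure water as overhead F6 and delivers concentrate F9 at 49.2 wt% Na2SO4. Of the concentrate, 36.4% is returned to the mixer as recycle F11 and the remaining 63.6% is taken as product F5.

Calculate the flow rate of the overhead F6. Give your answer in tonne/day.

Overall Na2SO4 balance (none leaves overhead): Na2SO4 in fresh feed = Na2SO4 in product, i.e. 594×0.186 = (1−0.364)·F9·0.492.
F9 = 110.48/(0.492×0.636) = 353.08 tonne/day.
Recycle F11 = 0.364×353.08 = 128.52 tonne/day.
Combined feed F12 = 594 + 128.52 = 722.52 tonne/day.
Overhead F6 = F12 − F9 = 722.52 − 353.08 = 369.44 tonne/day.

369.4 tonne/day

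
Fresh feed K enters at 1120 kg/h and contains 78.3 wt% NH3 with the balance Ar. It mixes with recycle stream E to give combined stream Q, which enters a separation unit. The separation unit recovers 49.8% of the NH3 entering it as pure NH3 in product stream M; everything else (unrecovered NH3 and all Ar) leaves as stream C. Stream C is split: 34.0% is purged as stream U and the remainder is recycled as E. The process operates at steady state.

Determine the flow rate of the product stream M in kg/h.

NH3 in Q: m_A = 1120×0.783 + (1−0.340)·(1−0.498)·m_A, so m_A = 876.96/0.6687 = 1311.5 kg/h.
Product M = 0.498×1311.5 = 653.12 kg/h.

653.1 kg/h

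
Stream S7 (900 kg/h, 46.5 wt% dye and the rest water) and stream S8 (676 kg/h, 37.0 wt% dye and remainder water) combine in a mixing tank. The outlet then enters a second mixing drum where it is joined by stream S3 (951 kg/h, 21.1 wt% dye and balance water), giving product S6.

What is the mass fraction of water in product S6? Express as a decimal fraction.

0.656

Overall, product flow = 2527 kg/h.
water in = 900×0.535 + 676×0.630 + 951×0.789 = 1657.7 kg/h.
water fraction in S6 = 0.656.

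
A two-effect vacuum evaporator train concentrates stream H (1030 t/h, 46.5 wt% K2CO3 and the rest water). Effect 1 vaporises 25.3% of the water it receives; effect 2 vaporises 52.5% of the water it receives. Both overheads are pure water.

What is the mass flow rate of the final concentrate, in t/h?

674.5 t/h

water in feed = 1030×0.535 = 551.05 t/h.
After stage 1: water left = (1−0.253)×551.05 = 411.63; stream total = 890.58 t/h.
After stage 2: water left = (1−0.525)×411.63 = 195.53; final concentrate = 674.48 t/h.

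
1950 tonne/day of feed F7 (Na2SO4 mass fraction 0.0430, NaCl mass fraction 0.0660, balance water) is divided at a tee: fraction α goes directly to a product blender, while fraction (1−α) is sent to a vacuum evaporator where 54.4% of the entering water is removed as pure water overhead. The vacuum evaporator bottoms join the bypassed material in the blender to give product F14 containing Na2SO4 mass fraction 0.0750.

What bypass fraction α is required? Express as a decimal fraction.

All 1950×0.043 = 83.85 tonne/day of Na2SO4 reaches F14, so F14 = 83.85/0.075 = 1118 tonne/day and vapour = 832 tonne/day.
The evaporator receives (1−α)·1950 of feed at 0.891 water and removes 0.544 of that water:
0.544×0.891×(1−α)×1950 = 832
(1−α) = 832/945.17 = 0.8803;  α = 0.1197.

0.120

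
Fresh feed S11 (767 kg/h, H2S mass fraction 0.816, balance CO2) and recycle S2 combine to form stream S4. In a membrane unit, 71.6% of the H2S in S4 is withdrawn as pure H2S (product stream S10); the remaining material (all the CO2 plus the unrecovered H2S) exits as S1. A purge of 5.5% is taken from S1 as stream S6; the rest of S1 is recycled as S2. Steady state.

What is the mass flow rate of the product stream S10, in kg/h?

H2S in S4: m_A = 767×0.816 + (1−0.055)·(1−0.716)·m_A, so m_A = 625.87/0.7316 = 855.46 kg/h.
Product S10 = 0.716×855.46 = 612.51 kg/h.

612.5 kg/h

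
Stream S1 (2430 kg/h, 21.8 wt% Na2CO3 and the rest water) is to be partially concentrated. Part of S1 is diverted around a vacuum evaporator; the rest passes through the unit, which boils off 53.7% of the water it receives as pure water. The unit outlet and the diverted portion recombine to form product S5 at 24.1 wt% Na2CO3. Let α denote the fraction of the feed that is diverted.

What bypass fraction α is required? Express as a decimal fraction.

All 2430×0.218 = 529.74 kg/h of Na2CO3 reaches S5, so S5 = 529.74/0.241 = 2198.1 kg/h and vapour = 231.91 kg/h.
The evaporator receives (1−α)·2430 of feed at 0.782 water and removes 0.537 of that water:
0.537×0.782×(1−α)×2430 = 231.91
(1−α) = 231.91/1020.4 = 0.2273;  α = 0.7727.

0.773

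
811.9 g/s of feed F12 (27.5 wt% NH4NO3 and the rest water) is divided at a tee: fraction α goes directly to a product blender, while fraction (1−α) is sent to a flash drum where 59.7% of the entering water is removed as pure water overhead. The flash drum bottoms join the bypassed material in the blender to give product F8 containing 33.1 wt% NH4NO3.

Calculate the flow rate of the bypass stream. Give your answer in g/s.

All 811.9×0.275 = 223.27 g/s of NH4NO3 reaches F8, so F8 = 223.27/0.331 = 674.54 g/s and vapour = 137.36 g/s.
The evaporator receives (1−α)·811.9 of feed at 0.725 water and removes 0.597 of that water:
0.597×0.725×(1−α)×811.9 = 137.36
(1−α) = 137.36/351.41 = 0.3909;  α = 0.6091.
Bypass flow = 0.6091×811.9 = 494.54 g/s.

494.5 g/s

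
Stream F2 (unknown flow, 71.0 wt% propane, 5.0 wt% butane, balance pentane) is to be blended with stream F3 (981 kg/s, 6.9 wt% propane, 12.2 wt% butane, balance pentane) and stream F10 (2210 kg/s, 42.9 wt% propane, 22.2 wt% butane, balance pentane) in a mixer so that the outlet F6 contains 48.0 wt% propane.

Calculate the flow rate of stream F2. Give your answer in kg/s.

2243 kg/s

Let F2 be the unknown flow. Total out = 3191 + F2.
propane balance: 1015.8 + 0.710·F2 = 0.480·(3191 + F2)
(0.710 − 0.480)·F2 = 0.480×3191 − 1015.8 = 515.9
F2 = 515.9 / 0.230 = 2243 kg/s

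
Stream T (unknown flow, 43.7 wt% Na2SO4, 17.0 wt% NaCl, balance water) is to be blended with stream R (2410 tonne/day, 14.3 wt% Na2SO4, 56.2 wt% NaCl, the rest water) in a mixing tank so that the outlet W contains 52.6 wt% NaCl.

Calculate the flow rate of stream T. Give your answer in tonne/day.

243.7 tonne/day

Let T be the unknown flow. Total out = 2410 + T.
NaCl balance: 1354.4 + 0.170·T = 0.526·(2410 + T)
(0.170 − 0.526)·T = 0.526×2410 − 1354.4 = -86.76
T = -86.76 / -0.356 = 243.71 tonne/day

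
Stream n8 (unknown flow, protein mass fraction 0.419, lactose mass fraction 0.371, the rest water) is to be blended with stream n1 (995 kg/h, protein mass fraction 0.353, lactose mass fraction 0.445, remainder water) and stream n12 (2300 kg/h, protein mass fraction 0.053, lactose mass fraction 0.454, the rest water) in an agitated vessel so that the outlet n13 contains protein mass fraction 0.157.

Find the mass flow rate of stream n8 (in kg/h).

168.6 kg/h

Let n8 be the unknown flow. Total out = 3295 + n8.
protein balance: 473.13 + 0.419·n8 = 0.157·(3295 + n8)
(0.419 − 0.157)·n8 = 0.157×3295 − 473.13 = 44.18
n8 = 44.18 / 0.262 = 168.63 kg/h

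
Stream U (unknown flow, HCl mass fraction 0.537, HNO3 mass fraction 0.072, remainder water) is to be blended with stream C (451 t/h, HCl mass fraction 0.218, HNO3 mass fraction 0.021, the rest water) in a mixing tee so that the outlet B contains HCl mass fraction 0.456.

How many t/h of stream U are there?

1325 t/h

Let U be the unknown flow. Total out = 451 + U.
HCl balance: 98.318 + 0.537·U = 0.456·(451 + U)
(0.537 − 0.456)·U = 0.456×451 − 98.318 = 107.34
U = 107.34 / 0.081 = 1325.2 t/h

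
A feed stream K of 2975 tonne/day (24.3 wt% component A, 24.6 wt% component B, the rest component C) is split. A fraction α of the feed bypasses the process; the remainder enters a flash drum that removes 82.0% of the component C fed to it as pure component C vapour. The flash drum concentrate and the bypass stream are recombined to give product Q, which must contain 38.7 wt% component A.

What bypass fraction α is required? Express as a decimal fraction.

0.112

All 2975×0.243 = 722.92 tonne/day of component A reaches Q, so Q = 722.92/0.387 = 1868 tonne/day and vapour = 1107 tonne/day.
The evaporator receives (1−α)·2975 of feed at 0.511 component C and removes 0.820 of that component C:
0.820×0.511×(1−α)×2975 = 1107
(1−α) = 1107/1246.6 = 0.8880;  α = 0.1120.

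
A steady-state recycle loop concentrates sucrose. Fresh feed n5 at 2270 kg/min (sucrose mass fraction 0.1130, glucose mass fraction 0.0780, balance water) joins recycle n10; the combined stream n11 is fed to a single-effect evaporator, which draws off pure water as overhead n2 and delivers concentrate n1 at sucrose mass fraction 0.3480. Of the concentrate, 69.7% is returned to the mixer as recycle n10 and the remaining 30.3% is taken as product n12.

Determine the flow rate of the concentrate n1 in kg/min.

2433 kg/min

Overall sucrose balance (none leaves overhead): sucrose in fresh feed = sucrose in product, i.e. 2270×0.113 = (1−0.697)·n1·0.348.
n1 = 256.51/(0.348×0.303) = 2432.7 kg/min.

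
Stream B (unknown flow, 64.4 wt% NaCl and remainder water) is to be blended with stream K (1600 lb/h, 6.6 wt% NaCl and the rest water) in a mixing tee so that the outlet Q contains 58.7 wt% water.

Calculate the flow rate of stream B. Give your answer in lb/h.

2403 lb/h

Let B be the unknown flow. Total out = 1600 + B.
water balance: 1494.4 + 0.356·B = 0.587·(1600 + B)
(0.356 − 0.587)·B = 0.587×1600 − 1494.4 = -555.2
B = -555.2 / -0.231 = 2403.5 lb/h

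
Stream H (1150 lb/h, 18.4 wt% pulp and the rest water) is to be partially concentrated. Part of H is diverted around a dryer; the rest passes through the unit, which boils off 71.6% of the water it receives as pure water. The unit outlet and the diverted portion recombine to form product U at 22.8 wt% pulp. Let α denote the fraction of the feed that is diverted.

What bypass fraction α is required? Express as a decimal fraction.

All 1150×0.184 = 211.6 lb/h of pulp reaches U, so U = 211.6/0.228 = 928.07 lb/h and vapour = 221.93 lb/h.
The evaporator receives (1−α)·1150 of feed at 0.816 water and removes 0.716 of that water:
0.716×0.816×(1−α)×1150 = 221.93
(1−α) = 221.93/671.89 = 0.3303;  α = 0.6697.

0.670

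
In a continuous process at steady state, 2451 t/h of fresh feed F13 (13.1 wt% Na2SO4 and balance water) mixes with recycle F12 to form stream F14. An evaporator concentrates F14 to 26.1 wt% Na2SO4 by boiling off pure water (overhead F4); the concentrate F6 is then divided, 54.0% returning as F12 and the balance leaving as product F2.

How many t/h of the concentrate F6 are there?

2674 t/h

Overall Na2SO4 balance (none leaves overhead): Na2SO4 in fresh feed = Na2SO4 in product, i.e. 2451×0.131 = (1−0.540)·F6·0.261.
F6 = 321.08/(0.261×0.460) = 2674.3 t/h.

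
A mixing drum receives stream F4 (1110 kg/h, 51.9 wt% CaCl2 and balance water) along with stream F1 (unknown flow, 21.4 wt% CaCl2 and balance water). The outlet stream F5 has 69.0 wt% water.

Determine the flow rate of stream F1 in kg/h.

Let F1 be the unknown flow. Total out = 1110 + F1.
water balance: 533.91 + 0.786·F1 = 0.690·(1110 + F1)
(0.786 − 0.690)·F1 = 0.690×1110 − 533.91 = 231.99
F1 = 231.99 / 0.096 = 2416.6 kg/h

2417 kg/h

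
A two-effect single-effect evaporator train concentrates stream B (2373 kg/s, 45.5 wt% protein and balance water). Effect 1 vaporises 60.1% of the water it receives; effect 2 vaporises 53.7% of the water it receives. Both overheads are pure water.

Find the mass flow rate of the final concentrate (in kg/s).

water in feed = 2373×0.545 = 1293.3 kg/s.
After stage 1: water left = (1−0.601)×1293.3 = 516.02; stream total = 1595.7 kg/s.
After stage 2: water left = (1−0.537)×516.02 = 238.92; final concentrate = 1318.6 kg/s.

1319 kg/s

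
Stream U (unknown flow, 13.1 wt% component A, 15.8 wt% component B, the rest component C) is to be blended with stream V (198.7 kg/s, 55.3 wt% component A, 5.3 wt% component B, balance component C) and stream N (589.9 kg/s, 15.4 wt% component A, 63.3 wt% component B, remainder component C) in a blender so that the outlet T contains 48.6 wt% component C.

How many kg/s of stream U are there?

797 kg/s

Let U be the unknown flow. Total out = 788.6 + U.
component C balance: 203.94 + 0.711·U = 0.486·(788.6 + U)
(0.711 − 0.486)·U = 0.486×788.6 − 203.94 = 179.32
U = 179.32 / 0.225 = 796.99 kg/s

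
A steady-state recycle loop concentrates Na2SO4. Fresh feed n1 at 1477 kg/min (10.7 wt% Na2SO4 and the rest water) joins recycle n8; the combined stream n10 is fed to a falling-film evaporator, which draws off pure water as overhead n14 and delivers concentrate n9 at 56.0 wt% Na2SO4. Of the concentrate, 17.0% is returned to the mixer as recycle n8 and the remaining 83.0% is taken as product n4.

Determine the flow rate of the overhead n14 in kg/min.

Overall Na2SO4 balance (none leaves overhead): Na2SO4 in fresh feed = Na2SO4 in product, i.e. 1477×0.107 = (1−0.170)·n9·0.560.
n9 = 158.04/(0.560×0.830) = 340.02 kg/min.
Recycle n8 = 0.170×340.02 = 57.803 kg/min.
Combined feed n10 = 1477 + 57.803 = 1534.8 kg/min.
Overhead n14 = n10 − n9 = 1534.8 − 340.02 = 1194.8 kg/min.

1195 kg/min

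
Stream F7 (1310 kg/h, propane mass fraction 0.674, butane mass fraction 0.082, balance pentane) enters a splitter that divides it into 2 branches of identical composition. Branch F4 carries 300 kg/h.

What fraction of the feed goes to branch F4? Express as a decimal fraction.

Fraction to F4 = 300/1310 = 0.2290.

0.229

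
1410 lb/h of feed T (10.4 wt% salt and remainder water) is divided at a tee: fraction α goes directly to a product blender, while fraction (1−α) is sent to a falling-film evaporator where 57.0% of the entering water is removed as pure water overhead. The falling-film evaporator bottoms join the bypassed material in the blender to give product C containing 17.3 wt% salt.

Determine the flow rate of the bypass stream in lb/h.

All 1410×0.104 = 146.64 lb/h of salt reaches C, so C = 146.64/0.173 = 847.63 lb/h and vapour = 562.37 lb/h.
The evaporator receives (1−α)·1410 of feed at 0.896 water and removes 0.570 of that water:
0.570×0.896×(1−α)×1410 = 562.37
(1−α) = 562.37/720.12 = 0.7809;  α = 0.2191.
Bypass flow = 0.2191×1410 = 308.87 lb/h.

308.9 lb/h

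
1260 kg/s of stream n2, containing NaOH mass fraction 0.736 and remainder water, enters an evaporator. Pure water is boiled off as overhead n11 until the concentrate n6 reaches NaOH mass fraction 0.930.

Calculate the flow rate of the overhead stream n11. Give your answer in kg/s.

NaOH is conserved: 1260×0.736 = 927.36 kg/s all reports to the concentrate.
Concentrate = 927.36/(target fraction) = 997.16 kg/s.
Overhead = 1260 − 997.16 = 262.84 kg/s.

262.8 kg/s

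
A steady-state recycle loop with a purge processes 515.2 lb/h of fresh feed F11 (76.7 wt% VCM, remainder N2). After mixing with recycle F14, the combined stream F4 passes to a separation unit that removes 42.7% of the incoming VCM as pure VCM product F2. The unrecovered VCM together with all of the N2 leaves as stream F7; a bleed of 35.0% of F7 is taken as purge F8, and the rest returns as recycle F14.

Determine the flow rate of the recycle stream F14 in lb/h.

N2 enters only via F11 and leaves only via the purge: 515.2×0.233 = 0.350×(N2 in F7), and the separation unit passes all N2, so N2 in F4 = N2 in F7 = 342.98 lb/h.
VCM in F4: m_A = 515.2×0.767 + (1−0.350)·(1−0.427)·m_A, so m_A = 395.16/0.6276 = 629.68 lb/h.
F7 = (1−0.427)×629.68 + 342.98 = 703.79 lb/h.
Recycle F14 = (1−0.350)×703.79 = 457.46 lb/h.

457.5 lb/h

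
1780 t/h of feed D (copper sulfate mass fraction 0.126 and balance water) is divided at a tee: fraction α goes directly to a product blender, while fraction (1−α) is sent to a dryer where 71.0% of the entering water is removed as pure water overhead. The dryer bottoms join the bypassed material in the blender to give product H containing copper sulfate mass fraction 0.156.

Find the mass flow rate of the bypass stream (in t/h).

All 1780×0.126 = 224.28 t/h of copper sulfate reaches H, so H = 224.28/0.156 = 1437.7 t/h and vapour = 342.31 t/h.
The evaporator receives (1−α)·1780 of feed at 0.874 water and removes 0.710 of that water:
0.710×0.874×(1−α)×1780 = 342.31
(1−α) = 342.31/1104.6 = 0.3099;  α = 0.6901.
Bypass flow = 0.6901×1780 = 1228.4 t/h.

1228 t/h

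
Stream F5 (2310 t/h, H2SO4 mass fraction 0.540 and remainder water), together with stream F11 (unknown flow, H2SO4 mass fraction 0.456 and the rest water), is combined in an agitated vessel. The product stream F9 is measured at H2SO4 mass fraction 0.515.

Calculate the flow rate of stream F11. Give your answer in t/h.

978.8 t/h

Let F11 be the unknown flow. Total out = 2310 + F11.
H2SO4 balance: 1247.4 + 0.456·F11 = 0.515·(2310 + F11)
(0.456 − 0.515)·F11 = 0.515×2310 − 1247.4 = -57.75
F11 = -57.75 / -0.059 = 978.81 t/h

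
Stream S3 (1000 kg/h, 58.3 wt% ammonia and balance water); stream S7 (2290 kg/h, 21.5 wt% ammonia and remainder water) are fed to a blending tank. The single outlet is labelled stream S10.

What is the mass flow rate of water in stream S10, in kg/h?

2215 kg/h

water out = water in = 1000×0.417 + 2290×0.785 = 2214.7 kg/h.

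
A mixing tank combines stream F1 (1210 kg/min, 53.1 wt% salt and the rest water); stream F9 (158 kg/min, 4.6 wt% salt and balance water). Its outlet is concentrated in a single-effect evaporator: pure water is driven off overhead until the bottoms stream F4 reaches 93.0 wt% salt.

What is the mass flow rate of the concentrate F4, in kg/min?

salt entering = 1210×0.531 + 158×0.046 = 649.78 kg/min.
All salt reports to F4, so F4 = 649.78/0.930 = 698.69 kg/min.

698.7 kg/min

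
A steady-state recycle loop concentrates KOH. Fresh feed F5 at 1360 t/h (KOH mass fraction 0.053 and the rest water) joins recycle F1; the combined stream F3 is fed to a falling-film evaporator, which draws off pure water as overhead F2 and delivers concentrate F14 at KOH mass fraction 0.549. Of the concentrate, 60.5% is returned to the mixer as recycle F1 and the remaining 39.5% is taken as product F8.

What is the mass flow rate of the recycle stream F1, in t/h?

Overall KOH balance (none leaves overhead): KOH in fresh feed = KOH in product, i.e. 1360×0.053 = (1−0.605)·F14·0.549.
F14 = 72.08/(0.549×0.395) = 332.39 t/h.
Recycle F1 = 0.605×332.39 = 201.09 t/h.

201.1 t/h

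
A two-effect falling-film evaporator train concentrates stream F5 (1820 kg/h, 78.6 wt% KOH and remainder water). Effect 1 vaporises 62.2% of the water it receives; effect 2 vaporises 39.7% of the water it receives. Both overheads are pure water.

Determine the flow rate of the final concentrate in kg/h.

water in feed = 1820×0.214 = 389.48 kg/h.
After stage 1: water left = (1−0.622)×389.48 = 147.22; stream total = 1577.7 kg/h.
After stage 2: water left = (1−0.397)×147.22 = 88.776; final concentrate = 1519.3 kg/h.

1519 kg/h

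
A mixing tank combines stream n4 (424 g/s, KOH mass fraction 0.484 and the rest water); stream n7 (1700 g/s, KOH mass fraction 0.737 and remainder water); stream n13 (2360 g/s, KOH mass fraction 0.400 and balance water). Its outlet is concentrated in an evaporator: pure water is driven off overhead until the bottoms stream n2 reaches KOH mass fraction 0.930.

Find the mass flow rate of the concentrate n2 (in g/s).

KOH entering = 424×0.484 + 1700×0.737 + 2360×0.400 = 2402.1 g/s.
All KOH reports to n2, so n2 = 2402.1/0.930 = 2582.9 g/s.

2583 g/s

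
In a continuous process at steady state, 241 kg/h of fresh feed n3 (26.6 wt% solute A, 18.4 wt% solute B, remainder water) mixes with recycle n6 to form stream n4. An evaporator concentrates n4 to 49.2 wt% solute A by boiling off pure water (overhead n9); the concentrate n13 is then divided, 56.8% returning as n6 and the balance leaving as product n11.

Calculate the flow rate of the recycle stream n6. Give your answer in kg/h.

171.3 kg/h

Overall solute A balance (none leaves overhead): solute A in fresh feed = solute A in product, i.e. 241×0.266 = (1−0.568)·n13·0.492.
n13 = 64.106/(0.492×0.432) = 301.61 kg/h.
Recycle n6 = 0.568×301.61 = 171.32 kg/h.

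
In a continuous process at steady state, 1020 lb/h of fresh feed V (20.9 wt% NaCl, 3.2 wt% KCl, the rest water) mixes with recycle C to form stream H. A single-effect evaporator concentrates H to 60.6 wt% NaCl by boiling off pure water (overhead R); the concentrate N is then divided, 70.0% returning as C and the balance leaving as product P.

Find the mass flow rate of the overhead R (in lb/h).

Overall NaCl balance (none leaves overhead): NaCl in fresh feed = NaCl in product, i.e. 1020×0.209 = (1−0.700)·N·0.606.
N = 213.18/(0.606×0.300) = 1172.6 lb/h.
Recycle C = 0.700×1172.6 = 820.83 lb/h.
Combined feed H = 1020 + 820.83 = 1840.8 lb/h.
Overhead R = H − N = 1840.8 − 1172.6 = 668.22 lb/h.

668.2 lb/h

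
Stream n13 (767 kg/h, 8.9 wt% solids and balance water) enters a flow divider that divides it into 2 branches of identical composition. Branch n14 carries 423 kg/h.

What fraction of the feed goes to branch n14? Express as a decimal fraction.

Fraction to n14 = 423/767 = 0.5515.

0.551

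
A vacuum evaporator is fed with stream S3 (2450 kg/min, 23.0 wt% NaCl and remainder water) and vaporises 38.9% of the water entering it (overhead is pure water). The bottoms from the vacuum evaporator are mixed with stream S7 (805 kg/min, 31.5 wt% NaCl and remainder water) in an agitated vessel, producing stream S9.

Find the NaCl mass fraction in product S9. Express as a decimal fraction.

Vapour removed = 0.389×0.770×2450 = 733.85 kg/min; concentrate = 1716.2 kg/min.
NaCl reaching the mixer = 563.5 (from concentrate) + 805×0.315 = 817.08 kg/min.
Product flow = 1716.2 + 805 = 2521.2 kg/min; NaCl fraction = 0.324.

0.324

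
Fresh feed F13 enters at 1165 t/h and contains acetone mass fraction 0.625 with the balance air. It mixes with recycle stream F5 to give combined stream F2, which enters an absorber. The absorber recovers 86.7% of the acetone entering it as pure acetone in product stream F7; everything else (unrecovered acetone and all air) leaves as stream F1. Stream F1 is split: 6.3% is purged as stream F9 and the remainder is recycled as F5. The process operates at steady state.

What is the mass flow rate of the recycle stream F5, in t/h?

air enters only via F13 and leaves only via the purge: 1165×0.375 = 0.063×(air in F1), and the absorber passes all air, so air in F2 = air in F1 = 6934.5 t/h.
acetone in F2: m_A = 1165×0.625 + (1−0.063)·(1−0.867)·m_A, so m_A = 728.12/0.8754 = 831.78 t/h.
F1 = (1−0.867)×831.78 + 6934.5 = 7045.2 t/h.
Recycle F5 = (1−0.063)×7045.2 = 6601.3 t/h.

6601 t/h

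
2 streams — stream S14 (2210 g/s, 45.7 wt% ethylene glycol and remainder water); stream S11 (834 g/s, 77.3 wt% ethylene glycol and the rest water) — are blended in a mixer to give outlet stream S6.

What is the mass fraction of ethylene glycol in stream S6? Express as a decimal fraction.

0.544

Total flow out = 2210 + 834 = 3044 g/s.
ethylene glycol in = 2210×0.457 + 834×0.773 = 1654.7 g/s.
ethylene glycol mass fraction in S6 = 1654.7/3044 = 0.544.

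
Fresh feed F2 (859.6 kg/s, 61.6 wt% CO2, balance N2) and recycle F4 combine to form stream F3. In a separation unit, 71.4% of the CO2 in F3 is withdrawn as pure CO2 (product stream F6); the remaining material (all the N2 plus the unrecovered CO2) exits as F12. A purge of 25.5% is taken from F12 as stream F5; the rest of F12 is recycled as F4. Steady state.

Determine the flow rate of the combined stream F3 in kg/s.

1967 kg/s

N2 enters only via F2 and leaves only via the purge: 859.6×0.384 = 0.255×(N2 in F12), and the separation unit passes all N2, so N2 in F3 = N2 in F12 = 1294.5 kg/s.
CO2 in F3: m_A = 859.6×0.616 + (1−0.255)·(1−0.714)·m_A, so m_A = 529.51/0.7869 = 672.89 kg/s.
F3 = 672.89 + 1294.5 = 1967.3 kg/s.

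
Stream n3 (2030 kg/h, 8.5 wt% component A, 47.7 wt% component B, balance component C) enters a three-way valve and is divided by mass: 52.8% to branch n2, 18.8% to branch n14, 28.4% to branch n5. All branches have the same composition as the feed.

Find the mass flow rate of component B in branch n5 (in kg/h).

Branch n5 total = 0.284×2030 = 576.52 kg/h.
component B in n5 = 0.477×576.52 = 275 kg/h.

275 kg/h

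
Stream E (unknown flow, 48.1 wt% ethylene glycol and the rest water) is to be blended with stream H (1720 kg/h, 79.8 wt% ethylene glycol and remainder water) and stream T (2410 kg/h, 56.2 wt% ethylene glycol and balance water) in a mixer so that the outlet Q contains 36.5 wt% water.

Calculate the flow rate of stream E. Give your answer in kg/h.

678.1 kg/h

Let E be the unknown flow. Total out = 4130 + E.
water balance: 1403 + 0.519·E = 0.365·(4130 + E)
(0.519 − 0.365)·E = 0.365×4130 − 1403 = 104.43
E = 104.43 / 0.154 = 678.12 kg/h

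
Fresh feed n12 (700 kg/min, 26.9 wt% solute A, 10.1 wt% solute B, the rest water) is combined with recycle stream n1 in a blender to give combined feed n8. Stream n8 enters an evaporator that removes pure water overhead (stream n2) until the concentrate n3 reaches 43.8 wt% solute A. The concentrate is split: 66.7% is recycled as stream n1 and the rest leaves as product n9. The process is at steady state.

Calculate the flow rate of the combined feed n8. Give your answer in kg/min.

1561 kg/min

Overall solute A balance (none leaves overhead): solute A in fresh feed = solute A in product, i.e. 700×0.269 = (1−0.667)·n3·0.438.
n3 = 188.3/(0.438×0.333) = 1291 kg/min.
Recycle n1 = 0.667×1291 = 861.11 kg/min.
Combined feed n8 = 700 + 861.11 = 1561.1 kg/min.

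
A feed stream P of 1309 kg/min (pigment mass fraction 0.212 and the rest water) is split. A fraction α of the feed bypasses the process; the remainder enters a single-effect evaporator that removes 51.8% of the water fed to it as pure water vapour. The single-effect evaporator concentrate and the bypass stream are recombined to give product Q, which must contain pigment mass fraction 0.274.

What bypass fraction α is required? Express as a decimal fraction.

0.446

All 1309×0.212 = 277.51 kg/min of pigment reaches Q, so Q = 277.51/0.274 = 1012.8 kg/min and vapour = 296.2 kg/min.
The evaporator receives (1−α)·1309 of feed at 0.788 water and removes 0.518 of that water:
0.518×0.788×(1−α)×1309 = 296.2
(1−α) = 296.2/534.31 = 0.5544;  α = 0.4456.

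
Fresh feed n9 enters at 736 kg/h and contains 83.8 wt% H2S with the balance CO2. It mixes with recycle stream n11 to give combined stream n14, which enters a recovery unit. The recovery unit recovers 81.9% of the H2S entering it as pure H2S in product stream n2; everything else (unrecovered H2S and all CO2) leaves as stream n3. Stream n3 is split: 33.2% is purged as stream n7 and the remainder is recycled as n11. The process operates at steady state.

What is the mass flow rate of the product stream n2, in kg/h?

H2S in n14: m_A = 736×0.838 + (1−0.332)·(1−0.819)·m_A, so m_A = 616.77/0.8791 = 701.6 kg/h.
Product n2 = 0.819×701.6 = 574.61 kg/h.

574.6 kg/h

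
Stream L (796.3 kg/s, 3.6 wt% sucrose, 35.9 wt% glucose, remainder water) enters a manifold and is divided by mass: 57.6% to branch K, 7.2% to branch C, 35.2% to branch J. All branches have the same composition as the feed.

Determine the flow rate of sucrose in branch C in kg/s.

Branch C total = 0.072×796.3 = 57.334 kg/s.
sucrose in C = 0.036×57.334 = 2.064 kg/s.

2.064 kg/s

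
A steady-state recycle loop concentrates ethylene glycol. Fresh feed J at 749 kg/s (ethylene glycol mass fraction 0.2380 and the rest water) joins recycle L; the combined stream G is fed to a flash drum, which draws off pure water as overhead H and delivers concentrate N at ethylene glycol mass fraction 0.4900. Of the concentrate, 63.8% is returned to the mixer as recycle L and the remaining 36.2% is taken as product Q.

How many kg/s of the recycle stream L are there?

641.2 kg/s

Overall ethylene glycol balance (none leaves overhead): ethylene glycol in fresh feed = ethylene glycol in product, i.e. 749×0.238 = (1−0.638)·N·0.490.
N = 178.26/(0.490×0.362) = 1005 kg/s.
Recycle L = 0.638×1005 = 641.17 kg/s.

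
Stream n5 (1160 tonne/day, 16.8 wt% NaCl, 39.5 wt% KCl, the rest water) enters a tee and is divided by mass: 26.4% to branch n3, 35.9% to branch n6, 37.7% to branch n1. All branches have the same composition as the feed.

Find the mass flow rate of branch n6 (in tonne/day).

Branch n6 flow = 0.359×1160 = 416.44 tonne/day.

416.4 tonne/day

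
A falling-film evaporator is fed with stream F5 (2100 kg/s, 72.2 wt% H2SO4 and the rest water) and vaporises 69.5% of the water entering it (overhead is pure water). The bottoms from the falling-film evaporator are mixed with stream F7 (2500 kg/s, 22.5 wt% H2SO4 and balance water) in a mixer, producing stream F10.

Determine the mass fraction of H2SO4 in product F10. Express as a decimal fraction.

0.4956

Vapour removed = 0.695×0.278×2100 = 405.74 kg/s; concentrate = 1694.3 kg/s.
H2SO4 reaching the mixer = 1516.2 (from concentrate) + 2500×0.225 = 2078.7 kg/s.
Product flow = 1694.3 + 2500 = 4194.3 kg/s; H2SO4 fraction = 0.4956.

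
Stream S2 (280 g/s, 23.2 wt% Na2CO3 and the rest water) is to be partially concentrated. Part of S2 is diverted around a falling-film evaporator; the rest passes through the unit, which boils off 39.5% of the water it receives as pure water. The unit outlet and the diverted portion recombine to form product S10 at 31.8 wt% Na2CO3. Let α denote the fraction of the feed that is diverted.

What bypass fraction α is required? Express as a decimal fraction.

All 280×0.232 = 64.96 g/s of Na2CO3 reaches S10, so S10 = 64.96/0.318 = 204.28 g/s and vapour = 75.723 g/s.
The evaporator receives (1−α)·280 of feed at 0.768 water and removes 0.395 of that water:
0.395×0.768×(1−α)×280 = 75.723
(1−α) = 75.723/84.941 = 0.8915;  α = 0.1085.

0.109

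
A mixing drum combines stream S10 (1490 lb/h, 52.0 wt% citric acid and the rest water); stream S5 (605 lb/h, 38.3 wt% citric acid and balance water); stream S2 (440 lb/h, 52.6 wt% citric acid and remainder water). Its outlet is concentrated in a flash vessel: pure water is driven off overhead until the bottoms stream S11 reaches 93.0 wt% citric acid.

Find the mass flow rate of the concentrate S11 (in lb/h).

1331 lb/h

citric acid entering = 1490×0.520 + 605×0.383 + 440×0.526 = 1238 lb/h.
All citric acid reports to S11, so S11 = 1238/0.930 = 1331.1 lb/h.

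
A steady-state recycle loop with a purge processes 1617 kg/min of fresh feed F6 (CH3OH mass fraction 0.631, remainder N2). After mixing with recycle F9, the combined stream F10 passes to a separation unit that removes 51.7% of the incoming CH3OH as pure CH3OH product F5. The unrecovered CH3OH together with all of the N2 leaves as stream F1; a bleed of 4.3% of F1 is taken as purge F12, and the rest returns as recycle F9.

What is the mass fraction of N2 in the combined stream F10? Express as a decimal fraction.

0.880

N2 enters only via F6 and leaves only via the purge: 1617×0.369 = 0.043×(N2 in F1), and the separation unit passes all N2, so N2 in F10 = N2 in F1 = 13876 kg/min.
CH3OH in F10: m_A = 1617×0.631 + (1−0.043)·(1−0.517)·m_A, so m_A = 1020.3/0.5378 = 1897.3 kg/min.
F10 = 1897.3 + 13876 = 15773 kg/min.
N2 fraction in F10 = 13876/15773 = 0.880.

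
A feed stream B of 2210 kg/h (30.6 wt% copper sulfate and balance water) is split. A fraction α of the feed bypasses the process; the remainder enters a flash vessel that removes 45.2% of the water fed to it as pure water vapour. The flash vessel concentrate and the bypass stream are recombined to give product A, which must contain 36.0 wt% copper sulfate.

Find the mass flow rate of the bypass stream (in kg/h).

All 2210×0.306 = 676.26 kg/h of copper sulfate reaches A, so A = 676.26/0.360 = 1878.5 kg/h and vapour = 331.5 kg/h.
The evaporator receives (1−α)·2210 of feed at 0.694 water and removes 0.452 of that water:
0.452×0.694×(1−α)×2210 = 331.5
(1−α) = 331.5/693.25 = 0.4782;  α = 0.5218.
Bypass flow = 0.5218×2210 = 1153.2 kg/h.

1153 kg/h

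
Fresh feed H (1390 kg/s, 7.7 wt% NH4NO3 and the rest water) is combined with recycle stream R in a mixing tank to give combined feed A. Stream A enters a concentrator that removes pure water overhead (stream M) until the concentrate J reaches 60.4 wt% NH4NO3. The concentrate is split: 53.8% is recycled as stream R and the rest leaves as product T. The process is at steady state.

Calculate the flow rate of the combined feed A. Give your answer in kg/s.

Overall NH4NO3 balance (none leaves overhead): NH4NO3 in fresh feed = NH4NO3 in product, i.e. 1390×0.077 = (1−0.538)·J·0.604.
J = 107.03/(0.604×0.462) = 383.55 kg/s.
Recycle R = 0.538×383.55 = 206.35 kg/s.
Combined feed A = 1390 + 206.35 = 1596.4 kg/s.

1596 kg/s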